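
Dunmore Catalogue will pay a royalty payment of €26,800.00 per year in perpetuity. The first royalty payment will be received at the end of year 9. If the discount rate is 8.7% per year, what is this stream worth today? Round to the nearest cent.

Value at end of year 8: C / r = €26,800.00 / 0.087 = €308,045.9770
Discount to today: PV = €308,045.9770 / (1 + 0.087)^8 = €308,045.9770 / 1.949110 = €158,044.43

€158044.43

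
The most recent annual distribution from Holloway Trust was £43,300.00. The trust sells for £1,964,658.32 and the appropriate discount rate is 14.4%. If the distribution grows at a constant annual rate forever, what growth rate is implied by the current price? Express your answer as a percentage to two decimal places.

11.93%

P = D₀(1+g)/(r−g) ⇒ P(r−g) = D₀(1+g) ⇒ g(P+D₀) = P·r − D₀
g = (P·r − D₀)/(P + D₀) = (£1,964,658.32×0.144 − £43,300.00) / (£1,964,658.32 + £43,300.00) = 0.119331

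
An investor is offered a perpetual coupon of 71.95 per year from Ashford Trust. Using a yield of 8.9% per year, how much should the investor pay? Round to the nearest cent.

Level perpetuity: PV = C / r = 71.95 / 0.089 = 808.43

808.43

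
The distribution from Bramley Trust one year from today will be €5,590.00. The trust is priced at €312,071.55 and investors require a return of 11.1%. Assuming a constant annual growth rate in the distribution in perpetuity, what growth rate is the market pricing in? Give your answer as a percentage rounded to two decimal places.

P = D₁/(r−g) ⇒ g = r − D₁/P = 0.111 − €5,590.00/€312,071.55 = 0.093087

9.31%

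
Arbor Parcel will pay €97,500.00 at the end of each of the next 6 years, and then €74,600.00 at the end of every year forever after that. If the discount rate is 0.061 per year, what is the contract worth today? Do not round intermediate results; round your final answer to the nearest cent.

€1335204.61

PV of 6-year annuity: €97,500.00 × [1 − (1+0.061)^−6] / 0.061 = 477936.46421
Perpetuity value at year 6: €74,600.00 / 0.061 = 1222950.81967
PV of perpetuity: 1222950.81967 / (1+0.061)^6 = 857268.15065
Total PV = 477936.46421 + 857268.15065 = 1335204.61486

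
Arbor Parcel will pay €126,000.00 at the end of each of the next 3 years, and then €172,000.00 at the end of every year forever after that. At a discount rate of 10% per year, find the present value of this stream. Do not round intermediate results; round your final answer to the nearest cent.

PV of 3-year annuity: €126,000.00 × [1 − (1+0.1)^−3] / 0.1 = 313343.35086
Perpetuity value at year 3: €172,000.00 / 0.1 = 1720000.00000
PV of perpetuity: 1720000.00000 / (1+0.1)^3 = 1292261.45755
Total PV = 313343.35086 + 1292261.45755 = 1605604.80841

€1605604.81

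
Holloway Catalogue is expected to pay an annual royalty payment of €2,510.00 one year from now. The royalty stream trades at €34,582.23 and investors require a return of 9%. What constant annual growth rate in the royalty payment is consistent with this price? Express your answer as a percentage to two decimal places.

1.74%

P = D₁/(r−g) ⇒ g = r − D₁/P = 0.09 − €2,510.00/€34,582.23 = 0.017419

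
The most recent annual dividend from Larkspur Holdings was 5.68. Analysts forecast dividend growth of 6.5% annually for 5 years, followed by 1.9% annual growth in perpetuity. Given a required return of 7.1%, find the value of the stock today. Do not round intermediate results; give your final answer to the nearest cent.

136.15

D_1 = 6.04920
D_2 = 6.44240
D_3 = 6.86115
D_4 = 7.30713
D_5 = 7.78209
Terminal value at year 5: TV = D_5×(1+g_2)/(r−g_2) = 7.92995/0.052 = 152.49908
P_0 = D_1/(1+r)^1 + D_2/(1+r)^2 + D_3/(1+r)^3 + D_4/(1+r)^4 + D_5/(1+r)^5 + TV/(1+r)^5
    = 5.64818 + 5.61654 + 5.58507 + 5.55378 + 5.52267 + 108.22307 = 136.14931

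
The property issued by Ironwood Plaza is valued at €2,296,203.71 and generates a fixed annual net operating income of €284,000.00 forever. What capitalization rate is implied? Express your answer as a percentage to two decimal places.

12.37%

P = C/r ⇒ r = C/P = €284,000.00/€2,296,203.71 = 0.123682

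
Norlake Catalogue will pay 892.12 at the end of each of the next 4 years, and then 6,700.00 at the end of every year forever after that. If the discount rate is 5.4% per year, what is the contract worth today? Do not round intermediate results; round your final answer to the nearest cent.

PV of 4-year annuity: 892.12 × [1 − (1+0.054)^−4] / 0.054 = 3134.23981
Perpetuity value at year 4: 6,700.00 / 0.054 = 124074.07407
PV of perpetuity: 124074.07407 / (1+0.054)^4 = 100535.30490
Total PV = 3134.23981 + 100535.30490 = 103669.54471

103669.54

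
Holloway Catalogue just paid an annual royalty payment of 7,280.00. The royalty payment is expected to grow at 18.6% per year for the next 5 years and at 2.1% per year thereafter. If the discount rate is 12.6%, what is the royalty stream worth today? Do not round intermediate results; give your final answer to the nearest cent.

D_1 = 8634.08000
D_2 = 10240.01888
D_3 = 12144.66239
D_4 = 14403.56960
D_5 = 17082.63354
Terminal value at year 5: TV = D_5×(1+g_2)/(r−g_2) = 17441.36885/0.105 = 166108.27472
P_0 = D_1/(1+r)^1 + D_2/(1+r)^2 + D_3/(1+r)^3 + D_4/(1+r)^4 + D_5/(1+r)^5 + TV/(1+r)^5
    = 7667.92185 + 8076.51449 + 8506.87938 + 8960.17668 + 9437.62837 + 91769.70062 = 134418.82138

134418.82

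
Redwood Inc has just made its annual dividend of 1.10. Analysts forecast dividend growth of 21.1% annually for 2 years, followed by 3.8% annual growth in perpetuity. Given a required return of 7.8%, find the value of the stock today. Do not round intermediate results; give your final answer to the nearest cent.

38.65

D_1 = 1.33210
D_2 = 1.61317
Terminal value at year 2: TV = D_2×(1+g_2)/(r−g_2) = 1.67447/0.04 = 41.86184
P_0 = D_1/(1+r)^1 + D_2/(1+r)^2 + TV/(1+r)^2
    = 1.23571 + 1.38817 + 36.02308 = 38.64696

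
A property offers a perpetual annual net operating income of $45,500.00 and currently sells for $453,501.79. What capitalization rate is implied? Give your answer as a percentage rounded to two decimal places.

P = C/r ⇒ r = C/P = $45,500.00/$453,501.79 = 0.100330

10.03%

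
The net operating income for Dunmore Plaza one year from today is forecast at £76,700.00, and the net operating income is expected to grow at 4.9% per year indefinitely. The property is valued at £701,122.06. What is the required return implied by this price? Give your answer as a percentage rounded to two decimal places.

P = D₁/(r − g) ⇒ r = D₁/P + g = £76,700.0000/£701,122.06 + 0.049 = 0.109396 + 0.049 = 0.158396

15.84%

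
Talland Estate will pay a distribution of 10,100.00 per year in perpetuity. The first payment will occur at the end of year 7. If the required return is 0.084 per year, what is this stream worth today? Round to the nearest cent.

Value at end of year 6: C / r = 10,100.00 / 0.084 = 120,238.0952
Discount to today: PV = 120,238.0952 / (1 + 0.084)^6 = 120,238.0952 / 1.622466 = 74,108.22

74108.22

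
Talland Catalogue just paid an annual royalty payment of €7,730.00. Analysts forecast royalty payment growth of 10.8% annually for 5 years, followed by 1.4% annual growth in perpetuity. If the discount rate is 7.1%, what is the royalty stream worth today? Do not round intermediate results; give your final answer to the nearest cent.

D_1 = 8564.84000
D_2 = 9489.84272
D_3 = 10514.74573
D_4 = 11650.33827
D_5 = 12908.57481
Terminal value at year 5: TV = D_5×(1+g_2)/(r−g_2) = 13089.29485/0.057 = 229636.75182
P_0 = D_1/(1+r)^1 + D_2/(1+r)^2 + D_3/(1+r)^3 + D_4/(1+r)^4 + D_5/(1+r)^5 + TV/(1+r)^5
    = 7997.04949 + 8273.32477 + 8559.14458 + 8854.83865 + 9160.74811 + 162964.88745 = 205809.99306

€205809.99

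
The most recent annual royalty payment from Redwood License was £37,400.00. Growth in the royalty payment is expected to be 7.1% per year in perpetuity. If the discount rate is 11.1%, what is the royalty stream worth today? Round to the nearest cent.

£1001385.00

D₁ = D₀ × (1 + g) = £37,400.00 × 1.071 = £40,055.4000
Growing perpetuity: P = D₁ / (r − g) = £40,055.4000 / (0.111 − 0.071) = £1,001,385.00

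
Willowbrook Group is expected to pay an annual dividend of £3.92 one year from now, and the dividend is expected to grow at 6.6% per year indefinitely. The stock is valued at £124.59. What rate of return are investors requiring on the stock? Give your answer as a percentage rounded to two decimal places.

P = D₁/(r − g) ⇒ r = D₁/P + g = £3.9200/£124.59 + 0.066 = 0.031463 + 0.066 = 0.097463

9.75%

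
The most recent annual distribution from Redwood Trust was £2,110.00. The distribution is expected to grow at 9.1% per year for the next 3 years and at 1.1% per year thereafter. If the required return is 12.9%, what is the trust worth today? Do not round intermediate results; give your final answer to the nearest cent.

D_1 = 2302.01000
D_2 = 2511.49291
D_3 = 2740.03876
Terminal value at year 3: TV = D_3×(1+g_2)/(r−g_2) = 2770.17919/0.118 = 23476.09484
P_0 = D_1/(1+r)^1 + D_2/(1+r)^2 + D_3/(1+r)^3 + TV/(1+r)^3
    = 2038.98140 + 1970.35315 + 1904.03480 + 16313.38289 = 22226.75224

£22226.75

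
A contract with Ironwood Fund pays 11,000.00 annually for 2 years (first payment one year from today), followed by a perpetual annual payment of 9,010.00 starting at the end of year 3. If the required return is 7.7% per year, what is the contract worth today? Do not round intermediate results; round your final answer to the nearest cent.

120576.33

PV of 2-year annuity: 11,000.00 × [1 − (1+0.077)^−2] / 0.077 = 19696.89524
Perpetuity value at year 2: 9,010.00 / 0.077 = 117012.98701
PV of perpetuity: 117012.98701 / (1+0.077)^2 = 100879.43918
Total PV = 19696.89524 + 100879.43918 = 120576.33442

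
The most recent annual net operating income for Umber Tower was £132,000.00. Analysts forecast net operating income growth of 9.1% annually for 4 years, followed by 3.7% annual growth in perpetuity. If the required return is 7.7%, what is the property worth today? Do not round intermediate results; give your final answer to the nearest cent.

D_1 = 144012.00000
D_2 = 157117.09200
D_3 = 171414.74737
D_4 = 187013.48938
Terminal value at year 4: TV = D_4×(1+g_2)/(r−g_2) = 193932.98849/0.04 = 4848324.71225
P_0 = D_1/(1+r)^1 + D_2/(1+r)^2 + D_3/(1+r)^3 + D_4/(1+r)^4 + TV/(1+r)^4
    = 133715.87744 + 135454.05969 + 137214.83669 + 138998.50217 + 3603536.16867 = 4148919.44466

£4148919.44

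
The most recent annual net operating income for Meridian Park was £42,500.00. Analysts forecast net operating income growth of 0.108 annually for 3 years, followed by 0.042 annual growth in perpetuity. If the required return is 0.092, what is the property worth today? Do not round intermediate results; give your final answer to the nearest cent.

D_1 = 47090.00000
D_2 = 52175.72000
D_3 = 57810.69776
Terminal value at year 3: TV = D_3×(1+g_2)/(r−g_2) = 60238.74707/0.05 = 1204774.94132
P_0 = D_1/(1+r)^1 + D_2/(1+r)^2 + D_3/(1+r)^3 + TV/(1+r)^3
    = 43122.71062 + 43754.54521 + 44395.63745 + 925205.08442 = 1056477.97770

£1056477.98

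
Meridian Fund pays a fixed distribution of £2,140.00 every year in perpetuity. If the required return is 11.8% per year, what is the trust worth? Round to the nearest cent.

Level perpetuity: PV = C / r = £2,140.00 / 0.118 = £18,135.59

£18135.59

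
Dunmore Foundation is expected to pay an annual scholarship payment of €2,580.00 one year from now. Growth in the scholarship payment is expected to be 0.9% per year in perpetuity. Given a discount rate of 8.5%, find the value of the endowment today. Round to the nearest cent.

€33947.37

Growing perpetuity: P = D₁ / (r − g) = €2,580.0000 / (0.085 − 0.009) = €33,947.37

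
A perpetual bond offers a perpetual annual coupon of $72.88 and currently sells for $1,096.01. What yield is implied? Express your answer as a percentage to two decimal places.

P = C/r ⇒ r = C/P = $72.88/$1,096.01 = 0.066496

6.65%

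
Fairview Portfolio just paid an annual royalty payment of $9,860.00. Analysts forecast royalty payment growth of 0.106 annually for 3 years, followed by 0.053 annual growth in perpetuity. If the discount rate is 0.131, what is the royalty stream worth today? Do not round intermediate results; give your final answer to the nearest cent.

$152768.22

D_1 = 10905.16000
D_2 = 12061.10696
D_3 = 13339.58430
Terminal value at year 3: TV = D_3×(1+g_2)/(r−g_2) = 14046.58227/0.078 = 180084.38802
P_0 = D_1/(1+r)^1 + D_2/(1+r)^2 + D_3/(1+r)^3 + TV/(1+r)^3
    = 9642.05128 + 9428.92018 + 9220.50019 + 124476.75255 = 152768.22420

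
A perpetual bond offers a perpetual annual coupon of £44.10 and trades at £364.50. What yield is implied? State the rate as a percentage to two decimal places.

P = C/r ⇒ r = C/P = £44.10/£364.50 = 0.120988

12.10%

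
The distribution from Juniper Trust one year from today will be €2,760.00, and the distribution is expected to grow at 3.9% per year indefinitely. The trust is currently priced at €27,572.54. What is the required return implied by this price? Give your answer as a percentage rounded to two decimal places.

P = D₁/(r − g) ⇒ r = D₁/P + g = €2,760.0000/€27,572.54 + 0.039 = 0.100100 + 0.039 = 0.139100

13.91%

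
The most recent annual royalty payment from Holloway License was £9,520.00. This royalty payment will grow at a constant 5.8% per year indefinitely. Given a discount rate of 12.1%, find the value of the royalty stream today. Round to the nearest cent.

D₁ = D₀ × (1 + g) = £9,520.00 × 1.058 = £10,072.1600
Growing perpetuity: P = D₁ / (r − g) = £10,072.1600 / (0.121 − 0.058) = £159,875.56

£159875.56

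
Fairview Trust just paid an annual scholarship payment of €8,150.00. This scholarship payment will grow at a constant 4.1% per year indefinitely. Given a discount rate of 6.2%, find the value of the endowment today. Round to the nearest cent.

€404007.14

D₁ = D₀ × (1 + g) = €8,150.00 × 1.041 = €8,484.1500
Growing perpetuity: P = D₁ / (r − g) = €8,484.1500 / (0.062 − 0.041) = €404,007.14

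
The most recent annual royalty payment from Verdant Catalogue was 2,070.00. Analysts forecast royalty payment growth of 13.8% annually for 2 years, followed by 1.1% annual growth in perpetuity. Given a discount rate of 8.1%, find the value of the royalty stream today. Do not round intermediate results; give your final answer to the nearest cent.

D_1 = 2355.66000
D_2 = 2680.74108
Terminal value at year 2: TV = D_2×(1+g_2)/(r−g_2) = 2710.22923/0.07 = 38717.56046
P_0 = D_1/(1+r)^1 + D_2/(1+r)^2 + TV/(1+r)^2
    = 2179.14894 + 2294.05318 + 33132.68238 = 37605.88450

37605.88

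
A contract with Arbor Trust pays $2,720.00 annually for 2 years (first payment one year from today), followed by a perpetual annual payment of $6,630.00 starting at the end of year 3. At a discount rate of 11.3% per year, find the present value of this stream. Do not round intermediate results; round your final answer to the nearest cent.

$52003.18

PV of 2-year annuity: $2,720.00 × [1 − (1+0.113)^−2] / 0.113 = 4639.57364
Perpetuity value at year 2: $6,630.00 / 0.113 = 58672.56637
PV of perpetuity: 58672.56637 / (1+0.113)^2 = 47363.60562
Total PV = 4639.57364 + 47363.60562 = 52003.17926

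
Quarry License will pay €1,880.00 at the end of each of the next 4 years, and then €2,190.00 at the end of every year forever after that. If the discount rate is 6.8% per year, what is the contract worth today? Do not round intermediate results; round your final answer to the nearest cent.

€31151.09

PV of 4-year annuity: €1,880.00 × [1 − (1+0.068)^−4] / 0.068 = 6396.81459
Perpetuity value at year 4: €2,190.00 / 0.068 = 32205.88235
PV of perpetuity: 32205.88235 / (1+0.068)^4 = 24754.27386
Total PV = 6396.81459 + 24754.27386 = 31151.08846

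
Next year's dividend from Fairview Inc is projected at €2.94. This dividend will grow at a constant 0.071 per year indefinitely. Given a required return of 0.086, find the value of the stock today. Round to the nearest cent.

Growing perpetuity: P = D₁ / (r − g) = €2.9400 / (0.086 − 0.071) = €196.00

€196.00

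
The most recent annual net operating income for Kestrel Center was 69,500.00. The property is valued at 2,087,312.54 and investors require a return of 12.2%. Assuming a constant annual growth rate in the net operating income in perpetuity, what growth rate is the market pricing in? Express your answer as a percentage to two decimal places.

P = D₀(1+g)/(r−g) ⇒ P(r−g) = D₀(1+g) ⇒ g(P+D₀) = P·r − D₀
g = (P·r − D₀)/(P + D₀) = (2,087,312.54×0.122 − 69,500.00) / (2,087,312.54 + 69,500.00) = 0.085845

8.58%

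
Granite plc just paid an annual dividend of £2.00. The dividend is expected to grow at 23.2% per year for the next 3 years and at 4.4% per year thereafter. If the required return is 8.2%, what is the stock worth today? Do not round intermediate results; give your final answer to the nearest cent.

£88.94

D_1 = 2.46400
D_2 = 3.03565
D_3 = 3.73992
Terminal value at year 3: TV = D_3×(1+g_2)/(r−g_2) = 3.90447/0.038 = 102.74934
P_0 = D_1/(1+r)^1 + D_2/(1+r)^2 + D_3/(1+r)^3 + TV/(1+r)^3
    = 2.27726 + 2.59297 + 2.95243 + 81.11427 = 88.93693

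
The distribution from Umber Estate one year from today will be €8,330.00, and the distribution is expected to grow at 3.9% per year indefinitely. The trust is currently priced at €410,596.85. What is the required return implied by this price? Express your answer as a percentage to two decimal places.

P = D₁/(r − g) ⇒ r = D₁/P + g = €8,330.0000/€410,596.85 + 0.039 = 0.020288 + 0.039 = 0.059288

5.93%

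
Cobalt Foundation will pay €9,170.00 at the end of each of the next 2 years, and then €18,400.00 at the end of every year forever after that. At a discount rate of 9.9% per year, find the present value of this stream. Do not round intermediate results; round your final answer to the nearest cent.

PV of 2-year annuity: €9,170.00 × [1 − (1+0.099)^−2] / 0.099 = 15936.25937
Perpetuity value at year 2: €18,400.00 / 0.099 = 185858.58586
PV of perpetuity: 185858.58586 / (1+0.099)^2 = 153881.79498
Total PV = 15936.25937 + 153881.79498 = 169818.05435

€169818.05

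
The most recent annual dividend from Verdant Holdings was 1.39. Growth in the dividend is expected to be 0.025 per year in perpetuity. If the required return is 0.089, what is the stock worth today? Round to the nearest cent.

22.26

D₁ = D₀ × (1 + g) = 1.39 × 1.025 = 1.4248
Growing perpetuity: P = D₁ / (r − g) = 1.4248 / (0.089 − 0.025) = 22.26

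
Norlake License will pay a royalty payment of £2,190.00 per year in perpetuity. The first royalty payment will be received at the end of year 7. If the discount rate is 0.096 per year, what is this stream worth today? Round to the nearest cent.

£13161.63

Value at end of year 6: C / r = £2,190.00 / 0.096 = £22,812.5000
Discount to today: PV = £22,812.5000 / (1 + 0.096)^6 = £22,812.5000 / 1.733258 = £13,161.63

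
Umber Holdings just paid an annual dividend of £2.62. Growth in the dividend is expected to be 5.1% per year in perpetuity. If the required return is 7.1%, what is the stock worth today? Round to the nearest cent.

£137.68

D₁ = D₀ × (1 + g) = £2.62 × 1.051 = £2.7536
Growing perpetuity: P = D₁ / (r − g) = £2.7536 / (0.071 − 0.051) = £137.68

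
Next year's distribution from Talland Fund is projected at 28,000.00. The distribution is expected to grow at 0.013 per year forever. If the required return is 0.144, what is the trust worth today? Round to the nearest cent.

Growing perpetuity: P = D₁ / (r − g) = 28,000.0000 / (0.144 − 0.013) = 213,740.46

213740.46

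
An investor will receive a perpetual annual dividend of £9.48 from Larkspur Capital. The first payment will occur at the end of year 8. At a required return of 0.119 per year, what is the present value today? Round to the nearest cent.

£36.26

Value at end of year 7: C / r = £9.48 / 0.119 = £79.6639
Discount to today: PV = £79.6639 / (1 + 0.119)^7 = £79.6639 / 2.196902 = £36.26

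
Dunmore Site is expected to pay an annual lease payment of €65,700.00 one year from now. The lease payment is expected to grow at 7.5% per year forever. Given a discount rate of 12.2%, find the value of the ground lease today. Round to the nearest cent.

€1397872.34

Growing perpetuity: P = D₁ / (r − g) = €65,700.0000 / (0.122 − 0.075) = €1,397,872.34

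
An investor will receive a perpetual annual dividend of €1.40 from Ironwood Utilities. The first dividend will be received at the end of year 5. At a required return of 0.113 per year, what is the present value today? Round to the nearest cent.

€8.07

Value at end of year 4: C / r = €1.40 / 0.113 = €12.3894
Discount to today: PV = €12.3894 / (1 + 0.113)^4 = €12.3894 / 1.534549 = €8.07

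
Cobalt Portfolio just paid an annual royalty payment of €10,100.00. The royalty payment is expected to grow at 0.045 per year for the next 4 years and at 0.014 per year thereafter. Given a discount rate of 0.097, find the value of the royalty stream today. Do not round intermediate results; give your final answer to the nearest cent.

D_1 = 10554.50000
D_2 = 11029.45250
D_3 = 11525.77786
D_4 = 12044.43787
Terminal value at year 4: TV = D_4×(1+g_2)/(r−g_2) = 12213.06000/0.083 = 147145.30116
P_0 = D_1/(1+r)^1 + D_2/(1+r)^2 + D_3/(1+r)^3 + D_4/(1+r)^4 + TV/(1+r)^4
    = 9621.23974 + 9165.17369 + 8730.72607 + 8316.87215 + 101606.12479 = 137440.13644

€137440.14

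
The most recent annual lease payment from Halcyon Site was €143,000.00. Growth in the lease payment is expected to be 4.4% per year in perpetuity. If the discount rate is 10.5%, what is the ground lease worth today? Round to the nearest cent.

€2447409.84

D₁ = D₀ × (1 + g) = €143,000.00 × 1.044 = €149,292.0000
Growing perpetuity: P = D₁ / (r − g) = €149,292.0000 / (0.105 − 0.044) = €2,447,409.84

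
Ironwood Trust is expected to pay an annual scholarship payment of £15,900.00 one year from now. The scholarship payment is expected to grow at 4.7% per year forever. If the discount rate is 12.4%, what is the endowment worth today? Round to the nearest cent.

£206493.51

Growing perpetuity: P = D₁ / (r − g) = £15,900.0000 / (0.124 − 0.047) = £206,493.51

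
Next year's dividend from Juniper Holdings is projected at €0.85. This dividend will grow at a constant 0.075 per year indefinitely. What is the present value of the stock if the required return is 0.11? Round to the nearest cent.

Growing perpetuity: P = D₁ / (r − g) = €0.8500 / (0.11 − 0.075) = €24.29

€24.29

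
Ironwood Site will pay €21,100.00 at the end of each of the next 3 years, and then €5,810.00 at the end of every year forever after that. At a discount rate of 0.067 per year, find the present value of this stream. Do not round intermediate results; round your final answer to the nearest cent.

PV of 3-year annuity: €21,100.00 × [1 − (1+0.067)^−3] / 0.067 = 55677.98221
Perpetuity value at year 3: €5,810.00 / 0.067 = 86716.41791
PV of perpetuity: 86716.41791 / (1+0.067)^3 = 71385.18205
Total PV = 55677.98221 + 71385.18205 = 127063.16426

€127063.16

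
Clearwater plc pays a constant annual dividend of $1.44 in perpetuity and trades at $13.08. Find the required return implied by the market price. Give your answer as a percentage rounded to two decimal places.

11.01%

P = C/r ⇒ r = C/P = $1.44/$13.08 = 0.110092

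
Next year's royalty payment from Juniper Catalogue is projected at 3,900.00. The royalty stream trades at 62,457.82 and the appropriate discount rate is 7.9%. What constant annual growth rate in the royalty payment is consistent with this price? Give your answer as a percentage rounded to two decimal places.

1.66%

P = D₁/(r−g) ⇒ g = r − D₁/P = 0.079 − 3,900.00/62,457.82 = 0.016558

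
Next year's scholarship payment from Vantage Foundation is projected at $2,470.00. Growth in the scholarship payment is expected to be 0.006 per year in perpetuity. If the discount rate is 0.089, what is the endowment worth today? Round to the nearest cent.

$29759.04

Growing perpetuity: P = D₁ / (r − g) = $2,470.0000 / (0.089 − 0.006) = $29,759.04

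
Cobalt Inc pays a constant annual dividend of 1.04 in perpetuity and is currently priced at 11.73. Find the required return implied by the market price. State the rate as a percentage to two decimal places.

8.87%

P = C/r ⇒ r = C/P = 1.04/11.73 = 0.088662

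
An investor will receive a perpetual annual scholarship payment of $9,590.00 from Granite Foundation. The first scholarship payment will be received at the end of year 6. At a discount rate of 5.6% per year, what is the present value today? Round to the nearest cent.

$130410.03

Value at end of year 5: C / r = $9,590.00 / 0.056 = $171,250.0000
Discount to today: PV = $171,250.0000 / (1 + 0.056)^5 = $171,250.0000 / 1.313166 = $130,410.03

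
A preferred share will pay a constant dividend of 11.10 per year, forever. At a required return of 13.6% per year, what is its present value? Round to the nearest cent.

81.62

Level perpetuity: PV = C / r = 11.10 / 0.136 = 81.62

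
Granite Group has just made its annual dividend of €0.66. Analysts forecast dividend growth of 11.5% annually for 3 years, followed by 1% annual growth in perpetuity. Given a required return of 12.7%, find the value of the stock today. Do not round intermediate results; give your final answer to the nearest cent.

D_1 = 0.73590
D_2 = 0.82053
D_3 = 0.91489
Terminal value at year 3: TV = D_3×(1+g_2)/(r−g_2) = 0.92404/0.117 = 7.89776
P_0 = D_1/(1+r)^1 + D_2/(1+r)^2 + D_3/(1+r)^3 + TV/(1+r)^3
    = 0.65297 + 0.64602 + 0.63914 + 5.51737 = 7.45551

€7.46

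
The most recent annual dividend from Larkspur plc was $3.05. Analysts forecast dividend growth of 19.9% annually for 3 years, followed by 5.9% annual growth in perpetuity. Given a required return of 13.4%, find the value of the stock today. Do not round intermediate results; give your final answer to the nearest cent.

D_1 = 3.65695
D_2 = 4.38468
D_3 = 5.25723
Terminal value at year 3: TV = D_3×(1+g_2)/(r−g_2) = 5.56741/0.075 = 74.23216
P_0 = D_1/(1+r)^1 + D_2/(1+r)^2 + D_3/(1+r)^3 + TV/(1+r)^3
    = 3.22482 + 3.40967 + 3.60511 + 50.90412 = 61.14372

$61.14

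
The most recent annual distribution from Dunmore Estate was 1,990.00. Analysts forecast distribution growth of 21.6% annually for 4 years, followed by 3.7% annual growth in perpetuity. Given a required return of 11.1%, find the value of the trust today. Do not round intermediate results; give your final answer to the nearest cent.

50047.14

D_1 = 2419.84000
D_2 = 2942.52544
D_3 = 3578.11094
D_4 = 4350.98290
Terminal value at year 4: TV = D_4×(1+g_2)/(r−g_2) = 4511.96926/0.074 = 60972.55762
P_0 = D_1/(1+r)^1 + D_2/(1+r)^2 + D_3/(1+r)^3 + D_4/(1+r)^4 + TV/(1+r)^4
    = 2178.07381 + 2383.92237 + 2609.22556 + 2855.82204 + 40020.10070 = 50047.14447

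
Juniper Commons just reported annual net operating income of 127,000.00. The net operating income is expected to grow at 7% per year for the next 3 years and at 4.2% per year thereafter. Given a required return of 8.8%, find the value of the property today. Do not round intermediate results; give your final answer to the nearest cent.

3104923.49

D_1 = 135890.00000
D_2 = 145402.30000
D_3 = 155580.46100
Terminal value at year 3: TV = D_3×(1+g_2)/(r−g_2) = 162114.84036/0.046 = 3524235.66004
P_0 = D_1/(1+r)^1 + D_2/(1+r)^2 + D_3/(1+r)^3 + TV/(1+r)^3
    = 124898.89706 + 122832.55501 + 120800.39877 + 2736391.64172 = 3104923.49256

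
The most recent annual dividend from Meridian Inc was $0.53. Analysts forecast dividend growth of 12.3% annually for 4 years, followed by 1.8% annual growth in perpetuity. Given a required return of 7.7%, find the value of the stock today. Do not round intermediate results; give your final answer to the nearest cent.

$13.17

D_1 = 0.59519
D_2 = 0.66840
D_3 = 0.75061
D_4 = 0.84294
Terminal value at year 4: TV = D_4×(1+g_2)/(r−g_2) = 0.85811/0.059 = 14.54423
P_0 = D_1/(1+r)^1 + D_2/(1+r)^2 + D_3/(1+r)^3 + D_4/(1+r)^4 + TV/(1+r)^4
    = 0.55264 + 0.57624 + 0.60085 + 0.62652 + 10.81005 = 13.16630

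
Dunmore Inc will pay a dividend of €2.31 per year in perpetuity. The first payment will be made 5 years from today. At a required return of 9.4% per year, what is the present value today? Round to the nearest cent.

Value at end of year 4: C / r = €2.31 / 0.094 = €24.5745
Discount to today: PV = €24.5745 / (1 + 0.094)^4 = €24.5745 / 1.432416 = €17.16

€17.16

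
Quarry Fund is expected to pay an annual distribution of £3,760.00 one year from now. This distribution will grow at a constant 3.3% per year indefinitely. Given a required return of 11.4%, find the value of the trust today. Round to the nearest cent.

£46419.75

Growing perpetuity: P = D₁ / (r − g) = £3,760.0000 / (0.114 − 0.033) = £46,419.75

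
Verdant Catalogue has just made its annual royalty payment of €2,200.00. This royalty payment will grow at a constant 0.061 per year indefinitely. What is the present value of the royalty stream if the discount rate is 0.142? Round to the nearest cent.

€28817.28

D₁ = D₀ × (1 + g) = €2,200.00 × 1.061 = €2,334.2000
Growing perpetuity: P = D₁ / (r − g) = €2,334.2000 / (0.142 − 0.061) = €28,817.28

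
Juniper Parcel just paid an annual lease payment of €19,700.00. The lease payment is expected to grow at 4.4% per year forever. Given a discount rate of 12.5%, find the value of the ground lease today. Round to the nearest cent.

D₁ = D₀ × (1 + g) = €19,700.00 × 1.044 = €20,566.8000
Growing perpetuity: P = D₁ / (r − g) = €20,566.8000 / (0.125 − 0.044) = €253,911.11

€253911.11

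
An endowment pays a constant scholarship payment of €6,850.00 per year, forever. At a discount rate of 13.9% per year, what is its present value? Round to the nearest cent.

Level perpetuity: PV = C / r = €6,850.00 / 0.139 = €49,280.58

€49280.58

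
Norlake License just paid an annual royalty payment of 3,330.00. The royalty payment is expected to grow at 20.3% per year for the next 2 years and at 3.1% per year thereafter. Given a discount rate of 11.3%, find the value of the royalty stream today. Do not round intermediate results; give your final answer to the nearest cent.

56403.23

D_1 = 4005.99000
D_2 = 4819.20597
Terminal value at year 2: TV = D_2×(1+g_2)/(r−g_2) = 4968.60136/0.082 = 60592.69945
P_0 = D_1/(1+r)^1 + D_2/(1+r)^2 + TV/(1+r)^2
    = 3599.27224 + 3890.31851 + 48913.63882 = 56403.22957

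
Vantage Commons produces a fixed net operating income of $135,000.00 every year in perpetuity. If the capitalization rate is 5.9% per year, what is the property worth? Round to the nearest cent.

$2288135.59

Level perpetuity: PV = C / r = $135,000.00 / 0.059 = $2,288,135.59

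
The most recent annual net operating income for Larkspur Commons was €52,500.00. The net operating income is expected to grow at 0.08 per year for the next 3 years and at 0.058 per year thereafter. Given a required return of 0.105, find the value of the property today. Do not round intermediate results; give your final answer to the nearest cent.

D_1 = 56700.00000
D_2 = 61236.00000
D_3 = 66134.88000
Terminal value at year 3: TV = D_3×(1+g_2)/(r−g_2) = 69970.70304/0.047 = 1488738.36255
P_0 = D_1/(1+r)^1 + D_2/(1+r)^2 + D_3/(1+r)^3 + TV/(1+r)^3
    = 51312.21719 + 50151.30730 + 49016.66234 + 1103396.35654 = 1253876.54338

€1253876.54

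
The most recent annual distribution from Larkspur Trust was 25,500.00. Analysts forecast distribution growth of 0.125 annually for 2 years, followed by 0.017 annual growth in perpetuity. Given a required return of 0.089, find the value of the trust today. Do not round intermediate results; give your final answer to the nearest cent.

D_1 = 28687.50000
D_2 = 32273.43750
Terminal value at year 2: TV = D_2×(1+g_2)/(r−g_2) = 32822.08594/0.072 = 455862.30469
P_0 = D_1/(1+r)^1 + D_2/(1+r)^2 + TV/(1+r)^2
    = 26342.97521 + 27213.81736 + 384395.17024 = 437951.96281

437951.96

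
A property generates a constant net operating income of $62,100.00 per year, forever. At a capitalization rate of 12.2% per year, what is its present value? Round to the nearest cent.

$509016.39

Level perpetuity: PV = C / r = $62,100.00 / 0.122 = $509,016.39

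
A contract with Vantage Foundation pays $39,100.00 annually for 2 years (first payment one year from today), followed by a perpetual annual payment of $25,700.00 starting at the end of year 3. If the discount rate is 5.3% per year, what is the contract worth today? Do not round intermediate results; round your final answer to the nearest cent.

$509716.25

PV of 2-year annuity: $39,100.00 × [1 − (1+0.053)^−2] / 0.053 = 72395.06534
Perpetuity value at year 2: $25,700.00 / 0.053 = 484905.66038
PV of perpetuity: 484905.66038 / (1+0.053)^2 = 437321.18009
Total PV = 72395.06534 + 437321.18009 = 509716.24543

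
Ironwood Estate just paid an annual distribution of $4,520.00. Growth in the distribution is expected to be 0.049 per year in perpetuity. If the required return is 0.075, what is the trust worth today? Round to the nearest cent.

D₁ = D₀ × (1 + g) = $4,520.00 × 1.049 = $4,741.4800
Growing perpetuity: P = D₁ / (r − g) = $4,741.4800 / (0.075 − 0.049) = $182,364.62

$182364.62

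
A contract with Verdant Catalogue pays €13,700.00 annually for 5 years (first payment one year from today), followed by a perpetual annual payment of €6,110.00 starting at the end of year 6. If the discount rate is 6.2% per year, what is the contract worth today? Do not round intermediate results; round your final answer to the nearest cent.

€130347.02

PV of 5-year annuity: €13,700.00 × [1 − (1+0.062)^−5] / 0.062 = 57396.74752
Perpetuity value at year 5: €6,110.00 / 0.062 = 98548.38710
PV of perpetuity: 98548.38710 / (1+0.062)^5 = 72950.27561
Total PV = 57396.74752 + 72950.27561 = 130347.02313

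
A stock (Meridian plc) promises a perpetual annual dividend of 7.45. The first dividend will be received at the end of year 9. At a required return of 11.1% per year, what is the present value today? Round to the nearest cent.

28.91

Value at end of year 8: C / r = 7.45 / 0.111 = 67.1171
Discount to today: PV = 67.1171 / (1 + 0.111)^8 = 67.1171 / 2.321200 = 28.91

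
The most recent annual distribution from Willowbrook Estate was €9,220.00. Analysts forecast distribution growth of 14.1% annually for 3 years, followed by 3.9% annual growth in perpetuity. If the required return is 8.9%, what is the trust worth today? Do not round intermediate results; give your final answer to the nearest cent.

D_1 = 10520.02000
D_2 = 12003.34282
D_3 = 13695.81416
Terminal value at year 3: TV = D_3×(1+g_2)/(r−g_2) = 14229.95091/0.05 = 284599.01820
P_0 = D_1/(1+r)^1 + D_2/(1+r)^2 + D_3/(1+r)^3 + TV/(1+r)^3
    = 9660.25712 + 10121.53661 + 10604.84231 + 220368.62317 = 250755.25921

€250755.26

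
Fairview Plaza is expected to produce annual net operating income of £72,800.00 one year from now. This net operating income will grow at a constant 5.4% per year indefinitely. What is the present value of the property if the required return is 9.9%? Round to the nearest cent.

Growing perpetuity: P = D₁ / (r − g) = £72,800.0000 / (0.099 − 0.054) = £1,617,777.78

£1617777.78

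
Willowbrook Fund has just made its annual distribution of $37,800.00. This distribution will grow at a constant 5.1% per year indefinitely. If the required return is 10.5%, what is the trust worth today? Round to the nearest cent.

$735700.00

D₁ = D₀ × (1 + g) = $37,800.00 × 1.051 = $39,727.8000
Growing perpetuity: P = D₁ / (r − g) = $39,727.8000 / (0.105 − 0.051) = $735,700.00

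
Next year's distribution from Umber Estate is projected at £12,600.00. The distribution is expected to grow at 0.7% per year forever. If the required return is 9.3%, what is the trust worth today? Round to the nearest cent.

Growing perpetuity: P = D₁ / (r − g) = £12,600.0000 / (0.093 − 0.007) = £146,511.63

£146511.63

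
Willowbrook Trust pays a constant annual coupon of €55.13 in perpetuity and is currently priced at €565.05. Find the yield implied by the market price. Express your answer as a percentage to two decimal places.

9.76%

P = C/r ⇒ r = C/P = €55.13/€565.05 = 0.097567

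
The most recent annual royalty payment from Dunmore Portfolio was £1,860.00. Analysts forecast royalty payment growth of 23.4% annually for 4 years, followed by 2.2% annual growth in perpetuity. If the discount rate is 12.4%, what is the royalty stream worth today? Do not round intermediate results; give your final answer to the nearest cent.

D_1 = 2295.24000
D_2 = 2832.32616
D_3 = 3495.09048
D_4 = 4312.94165
Terminal value at year 4: TV = D_4×(1+g_2)/(r−g_2) = 4407.82637/0.102 = 43213.98402
P_0 = D_1/(1+r)^1 + D_2/(1+r)^2 + D_3/(1+r)^3 + D_4/(1+r)^4 + TV/(1+r)^4
    = 2042.02847 + 2241.87111 + 2461.27131 + 2702.14306 + 27074.41379 = 36521.72774

£36521.73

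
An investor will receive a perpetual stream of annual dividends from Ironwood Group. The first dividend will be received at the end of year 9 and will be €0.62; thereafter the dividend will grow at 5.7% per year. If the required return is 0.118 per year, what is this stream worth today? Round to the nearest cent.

€4.16

Value at end of year 8: C₁ / (r − g) = €0.62 / (0.118 − 0.057) = €10.1639
Discount to today: PV = €10.1639 / (1 + 0.118)^8 = €10.1639 / 2.440813 = €4.16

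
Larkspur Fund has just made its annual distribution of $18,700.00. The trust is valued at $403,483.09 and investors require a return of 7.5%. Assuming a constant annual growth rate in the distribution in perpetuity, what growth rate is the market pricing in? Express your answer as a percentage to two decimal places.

P = D₀(1+g)/(r−g) ⇒ P(r−g) = D₀(1+g) ⇒ g(P+D₀) = P·r − D₀
g = (P·r − D₀)/(P + D₀) = ($403,483.09×0.075 − $18,700.00) / ($403,483.09 + $18,700.00) = 0.027384

2.74%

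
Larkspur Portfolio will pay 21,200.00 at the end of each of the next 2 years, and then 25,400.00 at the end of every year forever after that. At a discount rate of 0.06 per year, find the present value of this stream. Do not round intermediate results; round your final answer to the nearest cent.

PV of 2-year annuity: 21,200.00 × [1 − (1+0.06)^−2] / 0.06 = 38867.92453
Perpetuity value at year 2: 25,400.00 / 0.06 = 423333.33333
PV of perpetuity: 423333.33333 / (1+0.06)^2 = 376765.15961
Total PV = 38867.92453 + 376765.15961 = 415633.08413

415633.08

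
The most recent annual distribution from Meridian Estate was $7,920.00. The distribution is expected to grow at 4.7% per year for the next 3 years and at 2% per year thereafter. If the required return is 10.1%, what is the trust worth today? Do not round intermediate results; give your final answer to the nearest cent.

$107271.24

D_1 = 8292.24000
D_2 = 8681.97528
D_3 = 9090.02812
Terminal value at year 3: TV = D_3×(1+g_2)/(r−g_2) = 9271.82868/0.081 = 114467.02075
P_0 = D_1/(1+r)^1 + D_2/(1+r)^2 + D_3/(1+r)^3 + TV/(1+r)^3
    = 7531.55313 + 7162.15816 + 6810.88065 + 85766.64516 = 107271.23710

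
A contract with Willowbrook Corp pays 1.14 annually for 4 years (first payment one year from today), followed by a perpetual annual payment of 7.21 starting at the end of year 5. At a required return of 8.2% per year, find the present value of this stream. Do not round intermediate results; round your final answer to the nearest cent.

67.91

PV of 4-year annuity: 1.14 × [1 − (1+0.082)^−4] / 0.082 = 3.75908
Perpetuity value at year 4: 7.21 / 0.082 = 87.92683
PV of perpetuity: 87.92683 / (1+0.082)^4 = 64.15232
Total PV = 3.75908 + 64.15232 = 67.91140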